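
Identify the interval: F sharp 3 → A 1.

major 13th

Descending from F#3 to A1 is the same interval as ascending A1 to F#3.
A to F spans six letter names (A-B-C-D-E-F), plus an octave: a thirteenth.
A1 to F#3 is 21 semitones, matching the major thirteenth exactly, so the quality is major.
(Equivalently, a compound major sixth: a major sixth plus an octave.)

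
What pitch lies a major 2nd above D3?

E3

The second takes the letter from D up to E.
A major second is 2 semitones; 2 semitones up from D3 gives E3.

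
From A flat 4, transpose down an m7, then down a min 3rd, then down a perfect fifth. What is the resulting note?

A minor seventh down from Ab4 is Bb3.
A minor third down from Bb3 is G3.
A perfect fifth down from G3 is C3.

C 3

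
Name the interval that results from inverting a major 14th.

First reduce the compound major fourteenth to its simple form, a major seventh.
Interval numbers invert to sum to nine: 7 + 2 = 9, so a seventh inverts to a second.
The quality also flips — major becomes minor — giving a minor second.

minor second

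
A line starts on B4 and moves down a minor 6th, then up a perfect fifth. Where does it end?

Down a minor sixth from B4: D#4 (8 semitones down).
A perfect fifth up from D#4 is A#4.

A#4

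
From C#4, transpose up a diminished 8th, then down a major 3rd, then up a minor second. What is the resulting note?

Bbb4

Up a diminished octave from C#4: C5 (11 semitones up).
A major third down from C5 is Ab4.
Ab4 up a minor second → Bbb4 (1 semitone).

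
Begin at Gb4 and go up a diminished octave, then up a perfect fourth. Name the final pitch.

Cbb6

Gb4 up a diminished octave → Gbb5 (11 semitones).
Up a perfect fourth from Gbb5: Cbb6 (5 semitones up).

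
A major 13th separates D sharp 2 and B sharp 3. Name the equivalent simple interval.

Subtracting seven from the interval number removes an octave: 13 − 7 = 6.
So a major thirteenth is an octave plus a major sixth. The quality is unchanged.

M6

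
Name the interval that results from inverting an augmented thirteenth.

First reduce the compound augmented thirteenth to its simple form, an augmented sixth.
Inverted interval numbers add to nine, so a sixth pairs with a third (6 + 3 = 9).
And augmented becomes diminished under inversion, so we get a diminished third.

diminished 3rd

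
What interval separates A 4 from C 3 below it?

Descending from A4 to C3 is the same interval as ascending C3 to A4.
C to A spans six letter names (C-D-E-F-G-A), plus an octave: a thirteenth.
C3 to A4 is 21 semitones, matching the major thirteenth exactly, so the quality is major.
(Equivalently, a compound major sixth: a major sixth plus an octave.)

major 13th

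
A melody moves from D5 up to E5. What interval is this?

D to E spans two letter names (D-E) — that makes it a second of some quality.
D5 to E5 is 2 semitones, matching the major second exactly, so the quality is major.

major second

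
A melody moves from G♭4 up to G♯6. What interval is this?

G to G is the same letter name, plus 2 octaves: a fifteenth.
A perfect fifteenth would be 24 semitones; Gb4 to G#6 is 26, two semitones wider, so the interval is doubly augmented.
(Equivalently, a compound doubly augmented octave: a doubly augmented octave plus an octave.)

doubly augmented fifteenth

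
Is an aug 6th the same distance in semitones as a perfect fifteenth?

An augmented sixth spans 10 semitones; a perfect fifteenth spans 24 semitones. They differ by 14.

No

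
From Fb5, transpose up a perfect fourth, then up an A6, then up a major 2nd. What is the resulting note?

A perfect fourth up from Fb5 is Bbb5.
Bbb5 up an augmented sixth → G6 (10 semitones).
Up a major second from G6: A6 (2 semitones up).

A6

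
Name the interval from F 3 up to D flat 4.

F to D spans six letter names (F-G-A-B-C-D) — that makes it a sixth of some quality.
F3 to Db4 is 8 semitones, a half step short of the major sixth (9), so this is minor.

minor 6th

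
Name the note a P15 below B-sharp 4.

A fifteenth keeps the letter name B, two octaves down from B.
A perfect fifteenth is 24 semitones; 24 semitones down from B#4 gives B#2.

B-sharp 2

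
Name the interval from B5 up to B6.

B to B is the same letter name, plus an octave — that makes it an octave of some quality.
Counting semitones, B5→B6 is 12, which is the perfect octave.

perfect 8th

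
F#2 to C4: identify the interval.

F to C spans five letter names (F-G-A-B-C), plus an octave — that makes it a twelfth of some quality.
The perfect twelfth is 19 semitones; here we have 18, one semitone narrower: diminished.
(Equivalently, a compound diminished fifth: a diminished fifth plus an octave.)

d12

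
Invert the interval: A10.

diminished 6th

First reduce the compound augmented tenth to its simple form, an augmented third.
Interval numbers invert to sum to nine: 3 + 6 = 9, so a third inverts to a sixth.
And augmented becomes diminished under inversion, so we get a diminished sixth.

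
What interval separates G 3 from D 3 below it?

perfect 4th

Descending from G3 to D3 is the same interval as ascending D3 to G3.
D to G spans four letter names (D-E-F-G): a fourth.
Counting semitones, D3→G3 is 5, which is the perfect fourth.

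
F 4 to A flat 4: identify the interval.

F to A spans three letter names (F-G-A), so the interval is some kind of third.
A major third would be 4 semitones, but F4 to Ab4 is 3 — one semitone narrower, making it a minor third.

minor 3rd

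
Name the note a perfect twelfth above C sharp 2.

The twelfth's letter: C up five letter names plus an octave → G.
A perfect twelfth is 19 semitones; 19 semitones up from C#2 gives G#3.

G sharp 3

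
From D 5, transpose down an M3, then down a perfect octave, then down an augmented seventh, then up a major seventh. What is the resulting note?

B double-flat 3

A major third down from D5 is Bb4.
Bb4 down a perfect octave → Bb3 (12 semitones).
Down an augmented seventh from Bb3: Cbb3 (12 semitones down).
A major seventh up from Cbb3 is Bbb3.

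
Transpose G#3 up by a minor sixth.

The sixth takes the letter from G up to E.
Moving 8 semitones up from G#3 (the size of a minor sixth) reaches E4.

E4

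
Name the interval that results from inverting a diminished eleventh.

augmented 5th

First reduce the compound diminished eleventh to its simple form, a diminished fourth.
Inverted interval numbers add to nine, so a fourth pairs with a fifth (4 + 5 = 9).
The quality also flips — diminished becomes augmented — giving an augmented fifth.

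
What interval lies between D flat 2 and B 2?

A6

D to B spans six letter names (D-E-F-G-A-B) — that makes it a sixth of some quality.
Db2 to B2 spans 10 semitones — one semitone wider than the major sixth (9) — giving an augmented sixth.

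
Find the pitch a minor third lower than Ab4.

F4

Three letter names down from A: F.
Moving 3 semitones down from Ab4 (the size of a minor third) reaches F4.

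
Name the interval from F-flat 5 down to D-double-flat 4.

major 10th

Descending from Fb5 to Dbb4 is the same interval as ascending Dbb4 to Fb5.
D to F spans three letter names (D-E-F), plus an octave: a tenth.
Counting semitones, Dbb4→Fb5 is 16, which is the major tenth.
(Equivalently, a compound major third: a major third plus an octave.)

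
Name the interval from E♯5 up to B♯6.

E to B spans five letter names (E-F-G-A-B), plus an octave, so the interval is some kind of twelfth.
Counting semitones, E#5→B#6 is 19, which is the perfect twelfth.
(Equivalently, a compound perfect fifth: a perfect fifth plus an octave.)

perfect 12th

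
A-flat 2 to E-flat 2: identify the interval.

Descending from Ab2 to Eb2 is the same interval as ascending Eb2 to Ab2.
E to A spans four letter names (E-F-G-A), so the interval is some kind of fourth.
Counting semitones, Eb2→Ab2 is 5, which is the perfect fourth.

perfect 4th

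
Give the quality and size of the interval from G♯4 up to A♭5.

diminished ninth

G to A spans two letter names (G-A), plus an octave, so the interval is some kind of ninth.
G#4 to Ab5 spans 12 semitones — two semitones narrower than the major ninth (14) — giving a diminished ninth.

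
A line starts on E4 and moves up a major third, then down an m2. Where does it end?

F##4

A major third up from E4 is G#4.
G#4 down a minor second → F##4 (1 semitone).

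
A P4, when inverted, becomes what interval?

Inverted interval numbers add to nine, so a fourth pairs with a fifth (4 + 5 = 9).
And perfect stays perfect under inversion, so we get a perfect fifth.

perfect 5th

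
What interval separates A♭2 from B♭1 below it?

Descending from Ab2 to Bb1 is the same interval as ascending Bb1 to Ab2.
B to A spans seven letter names (B-C-D-E-F-G-A): a seventh.
A major seventh would be 11 semitones, but Bb1 to Ab2 is 10 — one semitone narrower, making it a minor seventh.

minor 7th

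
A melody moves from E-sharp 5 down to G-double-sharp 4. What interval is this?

Descending from E#5 to G##4 is the same interval as ascending G##4 to E#5.
G to E spans six letter names (G-A-B-C-D-E) — that makes it a sixth of some quality.
G##4 to E#5 is 8 semitones, a half step short of the major sixth (9), so this is minor.

minor sixth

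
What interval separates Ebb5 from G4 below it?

Descending from Ebb5 to G4 is the same interval as ascending G4 to Ebb5.
G to E spans six letter names (G-A-B-C-D-E): a sixth.
The major sixth is 9 semitones; here we have 7, two semitones narrower: diminished.

diminished 6th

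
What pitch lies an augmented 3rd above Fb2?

A2

Counting three letter names up from F lands on A.
Moving 5 semitones up from Fb2 (the size of an augmented third) reaches A2.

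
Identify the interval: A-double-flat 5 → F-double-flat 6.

A to F spans six letter names (A-B-C-D-E-F): a sixth.
At 8 semitones, Abb5→Fbb6 falls one short of a major sixth: minor.

minor 6th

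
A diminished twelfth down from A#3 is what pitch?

The twelfth's letter: A down five letter names plus an octave → D.
A diminished twelfth is 18 semitones; 18 semitones down from A#3 gives D##2.

D##2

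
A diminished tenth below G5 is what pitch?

Counting three letter names plus an octave down from G lands on E.
Moving 14 semitones down from G5 (the size of a diminished tenth) reaches E#4.

E#4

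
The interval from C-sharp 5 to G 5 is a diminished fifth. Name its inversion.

augmented 4th

Interval numbers invert to sum to nine: 5 + 4 = 9, so a fifth inverts to a fourth.
And diminished becomes augmented under inversion, so we get an augmented fourth.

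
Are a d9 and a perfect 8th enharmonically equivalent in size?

Both span 12 semitones: a diminished ninth and a perfect octave are the same chromatic distance.

Yes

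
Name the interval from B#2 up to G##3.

major 6th

B to G spans six letter names (B-C-D-E-F-G): a sixth.
The major sixth spans 9 semitones, and B#2 to G##3 is exactly 9 semitones — so this is a major sixth.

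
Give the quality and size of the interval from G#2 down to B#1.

minor sixth

Descending from G#2 to B#1 is the same interval as ascending B#1 to G#2.
B to G spans six letter names (B-C-D-E-F-G): a sixth.
A major sixth would be 9 semitones, but B#1 to G#2 is 8 — one semitone narrower, making it a minor sixth.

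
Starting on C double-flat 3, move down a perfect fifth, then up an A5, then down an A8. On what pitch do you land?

C double-flat 2

Down a perfect fifth from Cbb3: Fbb2 (7 semitones down).
An augmented fifth up from Fbb2 is Cb3.
An augmented octave down from Cb3 is Cbb2.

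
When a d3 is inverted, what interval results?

Inverted interval numbers add to nine, so a third pairs with a sixth (3 + 6 = 9).
The quality also flips — diminished becomes augmented — giving an augmented sixth.

augmented sixth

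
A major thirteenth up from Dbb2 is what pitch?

Bbb3

The thirteenth's letter: D up six letter names plus an octave → B.
A major thirteenth is 21 semitones; 21 semitones up from Dbb2 gives Bbb3.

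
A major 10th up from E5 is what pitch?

G#6

The tenth's letter: E up three letter names plus an octave → G.
A major tenth spans 16 semitones, so from E5 the target pitch is G#6.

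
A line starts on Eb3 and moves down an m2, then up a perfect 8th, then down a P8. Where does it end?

D3

Down a minor second from Eb3: D3 (1 semitone down).
A perfect octave up from D3 is D4.
Down a perfect octave from D4: D3 (12 semitones down).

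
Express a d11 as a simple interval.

diminished 4th

Subtracting seven from the interval number removes an octave: 11 − 7 = 4.
That makes a diminished eleventh a compound diminished fourth — an octave plus a diminished fourth.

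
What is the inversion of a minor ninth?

major seventh

First reduce the compound minor ninth to its simple form, a minor second.
Inverted interval numbers add to nine, so a second pairs with a seventh (2 + 7 = 9).
The quality also flips — minor becomes major — giving a major seventh.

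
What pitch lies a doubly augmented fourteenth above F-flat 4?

The fourteenth's letter: F up seven letter names plus an octave → E.
A doubly augmented fourteenth spans 25 semitones, so from Fb4 the target pitch is E#6.

E-sharp 6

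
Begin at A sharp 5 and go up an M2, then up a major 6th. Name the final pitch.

A major second up from A#5 is B#5.
A major sixth up from B#5 is G##6.

G double-sharp 6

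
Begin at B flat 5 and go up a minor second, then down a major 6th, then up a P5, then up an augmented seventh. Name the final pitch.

A 6

Bb5 up a minor second → Cb6 (1 semitone).
Down a major sixth from Cb6: Ebb5 (9 semitones down).
A perfect fifth up from Ebb5 is Bbb5.
An augmented seventh up from Bbb5 is A6.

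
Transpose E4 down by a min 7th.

F#3

Counting seven letter names down from E lands on F.
Moving 10 semitones down from E4 (the size of a minor seventh) reaches F#3.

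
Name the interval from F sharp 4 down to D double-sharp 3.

diminished tenth

Descending from F#4 to D##3 is the same interval as ascending D##3 to F#4.
D to F spans three letter names (D-E-F), plus an octave, so the interval is some kind of tenth.
A major tenth would be 16 semitones; D##3 to F#4 is 14, two semitones narrower, so the interval is diminished.
(Equivalently, a compound diminished third: a diminished third plus an octave.)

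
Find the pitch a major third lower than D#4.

B3

Three letter names down from D: B.
A major third spans 4 semitones, so from D#4 the target pitch is B3.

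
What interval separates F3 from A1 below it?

Descending from F3 to A1 is the same interval as ascending A1 to F3.
A to F spans six letter names (A-B-C-D-E-F), plus an octave, so the interval is some kind of thirteenth.
A major thirteenth would be 21 semitones, but A1 to F3 is 20 — one semitone narrower, making it a minor thirteenth.
(Equivalently, a compound minor sixth: a minor sixth plus an octave.)

minor 13th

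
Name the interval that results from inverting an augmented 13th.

First reduce the compound augmented thirteenth to its simple form, an augmented sixth.
Interval numbers invert to sum to nine: 6 + 3 = 9, so a sixth inverts to a third.
And augmented becomes diminished under inversion, so we get a diminished third.

diminished third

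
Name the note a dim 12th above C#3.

The twelfth's letter: C up five letter names plus an octave → G.
A diminished twelfth spans 18 semitones, so from C#3 the target pitch is G4.

G4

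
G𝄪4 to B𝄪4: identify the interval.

major third

G to B spans three letter names (G-A-B): a third.
The major third spans 4 semitones, and G##4 to B##4 is exactly 4 semitones — so this is a major third.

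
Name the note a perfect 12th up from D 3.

The twelfth's letter: D up five letter names plus an octave → A.
Moving 19 semitones up from D3 (the size of a perfect twelfth) reaches A4.

A 4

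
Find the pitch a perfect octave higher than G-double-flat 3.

G-double-flat 4

The letter stays G (same as the start), shifted an octave up.
A perfect octave spans 12 semitones, so from Gbb3 the target pitch is Gbb4.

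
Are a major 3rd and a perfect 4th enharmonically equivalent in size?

A major third spans 4 semitones; a perfect fourth spans 5 semitones. They differ by 1.

No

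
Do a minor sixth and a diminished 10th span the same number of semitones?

No

8 semitones (minor sixth) vs 14 semitones (diminished tenth): not equal.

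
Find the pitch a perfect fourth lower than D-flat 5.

The fourth takes the letter from D down to A.
A perfect fourth is 5 semitones; 5 semitones down from Db5 gives Ab4.

A-flat 4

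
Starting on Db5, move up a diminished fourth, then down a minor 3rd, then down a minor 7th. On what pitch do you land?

Db5 up a diminished fourth → Gbb5 (4 semitones).
Down a minor third from Gbb5: Ebb5 (3 semitones down).
Down a minor seventh from Ebb5: Fb4 (10 semitones down).

Fb4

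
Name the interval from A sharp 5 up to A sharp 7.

perfect 15th

A to A is the same letter name, plus 2 octaves: a fifteenth.
The perfect fifteenth spans 24 semitones, and A#5 to A#7 is exactly 24 semitones — so this is a perfect fifteenth.
(Equivalently, a compound perfect octave: a perfect octave plus an octave.)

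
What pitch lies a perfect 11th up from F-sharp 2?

B 3

Counting four letter names plus an octave up from F lands on B.
A perfect eleventh spans 17 semitones, so from F#2 the target pitch is B3.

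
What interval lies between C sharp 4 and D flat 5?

d9

C to D spans two letter names (C-D), plus an octave: a ninth.
The major ninth is 14 semitones; here we have 12, two semitones narrower: diminished.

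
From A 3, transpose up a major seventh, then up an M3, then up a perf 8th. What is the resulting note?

Up a major seventh from A3: G#4 (11 semitones up).
A major third up from G#4 is B#4.
A perfect octave up from B#4 is B#5.

B sharp 5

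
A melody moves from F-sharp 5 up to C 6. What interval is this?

F to C spans five letter names (F-G-A-B-C), so the interval is some kind of fifth.
A perfect fifth would be 7 semitones; F#5 to C6 is 6, one semitone narrower, so the interval is diminished.

diminished 5th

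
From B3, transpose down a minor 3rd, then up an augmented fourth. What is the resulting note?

B3 down a minor third → G#3 (3 semitones).
An augmented fourth up from G#3 is C##4.

C##4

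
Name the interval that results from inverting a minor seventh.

major 2nd

The rule of nine gives the new number: 9 − 7 = 2, so a seventh becomes a second.
And minor becomes major under inversion, so we get a major second.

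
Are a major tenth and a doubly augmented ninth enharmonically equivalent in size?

Both span 16 semitones: a major tenth and a doubly augmented ninth are the same chromatic distance.

Yes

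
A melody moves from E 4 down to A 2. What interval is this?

Descending from E4 to A2 is the same interval as ascending A2 to E4.
A to E spans five letter names (A-B-C-D-E), plus an octave — that makes it a twelfth of some quality.
Counting semitones, A2→E4 is 19, which is the perfect twelfth.
(Equivalently, a compound perfect fifth: a perfect fifth plus an octave.)

P12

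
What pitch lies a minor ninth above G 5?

A flat 6

The ninth's letter: G up two letter names plus an octave → A.
A minor ninth is 13 semitones; 13 semitones up from G5 gives Ab6.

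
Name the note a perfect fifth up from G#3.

Counting five letter names up from G lands on D.
A perfect fifth is 7 semitones; 7 semitones up from G#3 gives D#4.

D#4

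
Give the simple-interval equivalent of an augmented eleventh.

Take out an octave (7 from the number): 11 − 7 = 4.
So an augmented eleventh is an octave plus an augmented fourth. The quality is unchanged.

augmented fourth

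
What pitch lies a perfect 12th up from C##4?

G##5

Counting five letter names plus an octave up from C lands on G.
A perfect twelfth is 19 semitones; 19 semitones up from C##4 gives G##5.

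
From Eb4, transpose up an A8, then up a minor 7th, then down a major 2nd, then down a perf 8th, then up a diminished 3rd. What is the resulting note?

An augmented octave up from Eb4 is E5.
A minor seventh up from E5 is D6.
Down a major second from D6: C6 (2 semitones down).
C6 down a perfect octave → C5 (12 semitones).
A diminished third up from C5 is Ebb5.

Ebb5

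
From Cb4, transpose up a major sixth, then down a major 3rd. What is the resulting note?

Fb4

Cb4 up a major sixth → Ab4 (9 semitones).
Down a major third from Ab4: Fb4 (4 semitones down).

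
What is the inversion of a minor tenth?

First reduce the compound minor tenth to its simple form, a minor third.
Inverted interval numbers add to nine, so a third pairs with a sixth (3 + 6 = 9).
The quality also flips — minor becomes major — giving a major sixth.

major 6th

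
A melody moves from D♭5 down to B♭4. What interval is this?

minor third

Descending from Db5 to Bb4 is the same interval as ascending Bb4 to Db5.
B to D spans three letter names (B-C-D) — that makes it a third of some quality.
Bb4 to Db5 is 3 semitones, a half step short of the major third (4), so this is minor.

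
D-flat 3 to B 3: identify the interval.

D to B spans six letter names (D-E-F-G-A-B): a sixth.
A major sixth would be 9 semitones; Db3 to B3 is 10, one semitone wider, so the interval is augmented.

augmented sixth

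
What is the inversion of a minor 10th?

First reduce the compound minor tenth to its simple form, a minor third.
Interval numbers invert to sum to nine: 3 + 6 = 9, so a third inverts to a sixth.
And minor becomes major under inversion, so we get a major sixth.

major sixth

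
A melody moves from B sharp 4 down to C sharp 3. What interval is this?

M14

Descending from B#4 to C#3 is the same interval as ascending C#3 to B#4.
C to B spans seven letter names (C-D-E-F-G-A-B), plus an octave, so the interval is some kind of fourteenth.
Counting semitones, C#3→B#4 is 23, which is the major fourteenth.
(Equivalently, a compound major seventh: a major seventh plus an octave.)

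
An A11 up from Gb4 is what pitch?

Counting four letter names plus an octave up from G lands on C.
Moving 18 semitones up from Gb4 (the size of an augmented eleventh) reaches C6.

C6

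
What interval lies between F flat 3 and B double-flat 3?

perfect 4th

F to B spans four letter names (F-G-A-B) — that makes it a fourth of some quality.
Fb3 to Bbb3 is 5 semitones, matching the perfect fourth exactly, so the quality is perfect.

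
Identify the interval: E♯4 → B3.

Descending from E#4 to B3 is the same interval as ascending B3 to E#4.
B to E spans four letter names (B-C-D-E), so the interval is some kind of fourth.
The perfect fourth is 5 semitones; here we have 6, one semitone wider: augmented.

augmented fourth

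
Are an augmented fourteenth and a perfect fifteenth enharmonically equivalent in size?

Yes

An augmented fourteenth spans 24 semitones, and a perfect fifteenth also spans 24 semitones — they're enharmonic.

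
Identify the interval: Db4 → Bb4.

D to B spans six letter names (D-E-F-G-A-B) — that makes it a sixth of some quality.
Counting semitones, Db4→Bb4 is 9, which is the major sixth.

major sixth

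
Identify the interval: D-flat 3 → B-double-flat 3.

D to B spans six letter names (D-E-F-G-A-B) — that makes it a sixth of some quality.
At 8 semitones, Db3→Bbb3 falls one short of a major sixth: minor.

minor 6th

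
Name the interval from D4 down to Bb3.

major third

Descending from D4 to Bb3 is the same interval as ascending Bb3 to D4.
B to D spans three letter names (B-C-D): a third.
Counting semitones, Bb3→D4 is 4, which is the major third.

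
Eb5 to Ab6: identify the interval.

perfect eleventh

E to A spans four letter names (E-F-G-A), plus an octave — that makes it an eleventh of some quality.
Counting semitones, Eb5→Ab6 is 17, which is the perfect eleventh.
(Equivalently, a compound perfect fourth: a perfect fourth plus an octave.)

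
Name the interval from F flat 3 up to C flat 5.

perfect twelfth

F to C spans five letter names (F-G-A-B-C), plus an octave, so the interval is some kind of twelfth.
Fb3 to Cb5 is 19 semitones, matching the perfect twelfth exactly, so the quality is perfect.
(Equivalently, a compound perfect fifth: a perfect fifth plus an octave.)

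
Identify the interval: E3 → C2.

Descending from E3 to C2 is the same interval as ascending C2 to E3.
C to E spans three letter names (C-D-E), plus an octave: a tenth.
Counting semitones, C2→E3 is 16, which is the major tenth.
(Equivalently, a compound major third: a major third plus an octave.)

major tenth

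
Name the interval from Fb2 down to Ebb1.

major 9th

Descending from Fb2 to Ebb1 is the same interval as ascending Ebb1 to Fb2.
E to F spans two letter names (E-F), plus an octave — that makes it a ninth of some quality.
The major ninth spans 14 semitones, and Ebb1 to Fb2 is exactly 14 semitones — so this is a major ninth.
(Equivalently, a compound major second: a major second plus an octave.)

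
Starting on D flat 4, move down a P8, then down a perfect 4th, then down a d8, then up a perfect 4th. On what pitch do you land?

D 2

Db4 down a perfect octave → Db3 (12 semitones).
Down a perfect fourth from Db3: Ab2 (5 semitones down).
Ab2 down a diminished octave → A1 (11 semitones).
Up a perfect fourth from A1: D2 (5 semitones up).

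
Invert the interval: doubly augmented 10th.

doubly diminished sixth

First reduce the compound doubly augmented tenth to its simple form, a doubly augmented third.
Interval numbers invert to sum to nine: 3 + 6 = 9, so a third inverts to a sixth.
And doubly augmented becomes doubly diminished under inversion, so we get a doubly diminished sixth.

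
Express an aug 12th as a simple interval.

Take out an octave (7 from the number): 12 − 7 = 5.
So an augmented twelfth is an octave plus an augmented fifth. The quality is unchanged.

A5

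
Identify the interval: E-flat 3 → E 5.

augmented fifteenth

E to E is the same letter name, plus 2 octaves, so the interval is some kind of fifteenth.
Eb3 to E5 spans 25 semitones — one semitone wider than the perfect fifteenth (24) — giving an augmented fifteenth.
(Equivalently, a compound augmented octave: an augmented octave plus an octave.)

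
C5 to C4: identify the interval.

Descending from C5 to C4 is the same interval as ascending C4 to C5.
C to C is the same letter name, plus an octave: an octave.
Counting semitones, C4→C5 is 12, which is the perfect octave.

perfect octave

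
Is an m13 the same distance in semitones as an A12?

Both span 20 semitones: a minor thirteenth and an augmented twelfth are the same chromatic distance.

Yes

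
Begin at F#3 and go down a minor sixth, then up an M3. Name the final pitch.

C##3

A minor sixth down from F#3 is A#2.
A#2 up a major third → C##3 (4 semitones).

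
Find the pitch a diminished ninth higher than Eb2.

Fbb3

Counting two letter names plus an octave up from E lands on F.
A diminished ninth spans 12 semitones, so from Eb2 the target pitch is Fbb3.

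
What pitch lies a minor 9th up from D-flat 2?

The ninth's letter: D up two letter names plus an octave → E.
A minor ninth is 13 semitones; 13 semitones up from Db2 gives Ebb3.

E-double-flat 3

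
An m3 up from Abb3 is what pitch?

Cbb4

Three letter names up from A: C.
A minor third spans 3 semitones, so from Abb3 the target pitch is Cbb4.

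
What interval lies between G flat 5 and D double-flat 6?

G to D spans five letter names (G-A-B-C-D): a fifth.
Gb5 to Dbb6 spans 6 semitones — one semitone narrower than the perfect fifth (7) — giving a diminished fifth.

diminished 5th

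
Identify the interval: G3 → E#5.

G to E spans six letter names (G-A-B-C-D-E), plus an octave: a thirteenth.
The major thirteenth is 21 semitones; here we have 22, one semitone wider: augmented.
(Equivalently, a compound augmented sixth: an augmented sixth plus an octave.)

A13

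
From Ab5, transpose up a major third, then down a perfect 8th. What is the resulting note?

C5

Up a major third from Ab5: C6 (4 semitones up).
A perfect octave down from C6 is C5.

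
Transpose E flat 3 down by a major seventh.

F flat 2

Seven letter names down from E: F.
A major seventh spans 11 semitones, so from Eb3 the target pitch is Fb2.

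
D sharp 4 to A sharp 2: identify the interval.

Descending from D#4 to A#2 is the same interval as ascending A#2 to D#4.
A to D spans four letter names (A-B-C-D), plus an octave: an eleventh.
Counting semitones, A#2→D#4 is 17, which is the perfect eleventh.
(Equivalently, a compound perfect fourth: a perfect fourth plus an octave.)

perfect eleventh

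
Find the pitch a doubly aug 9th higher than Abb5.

Counting two letter names plus an octave up from A lands on B.
Moving 16 semitones up from Abb5 (the size of a doubly augmented ninth) reaches B6.

B6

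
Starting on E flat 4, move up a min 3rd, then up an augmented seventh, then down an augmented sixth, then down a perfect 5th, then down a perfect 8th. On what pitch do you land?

D flat 3

Eb4 up a minor third → Gb4 (3 semitones).
An augmented seventh up from Gb4 is F#5.
An augmented sixth down from F#5 is Ab4.
Ab4 down a perfect fifth → Db4 (7 semitones).
Db4 down a perfect octave → Db3 (12 semitones).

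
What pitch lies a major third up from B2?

D#3

Three letter names up from B: D.
A major third is 4 semitones; 4 semitones up from B2 gives D#3.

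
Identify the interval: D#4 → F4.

D to F spans three letter names (D-E-F): a third.
D#4 to F4 spans 2 semitones — two semitones narrower than the major third (4) — giving a diminished third.

diminished third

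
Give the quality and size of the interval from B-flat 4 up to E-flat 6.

perfect 11th

B to E spans four letter names (B-C-D-E), plus an octave, so the interval is some kind of eleventh.
The perfect eleventh spans 17 semitones, and Bb4 to Eb6 is exactly 17 semitones — so this is a perfect eleventh.
(Equivalently, a compound perfect fourth: a perfect fourth plus an octave.)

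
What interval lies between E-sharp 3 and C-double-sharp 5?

major thirteenth

E to C spans six letter names (E-F-G-A-B-C), plus an octave: a thirteenth.
E#3 to C##5 is 21 semitones, matching the major thirteenth exactly, so the quality is major.
(Equivalently, a compound major sixth: a major sixth plus an octave.)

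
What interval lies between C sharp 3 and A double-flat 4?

doubly diminished 13th

C to A spans six letter names (C-D-E-F-G-A), plus an octave — that makes it a thirteenth of some quality.
A major thirteenth would be 21 semitones; C#3 to Abb4 is 18, three semitones narrower, so the interval is doubly diminished.
(Equivalently, a compound doubly diminished sixth: a doubly diminished sixth plus an octave.)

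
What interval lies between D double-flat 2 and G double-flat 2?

D to G spans four letter names (D-E-F-G) — that makes it a fourth of some quality.
Dbb2 to Gbb2 is 5 semitones, matching the perfect fourth exactly, so the quality is perfect.

perfect fourth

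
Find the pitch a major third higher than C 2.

The third takes the letter from C up to E.
Moving 4 semitones up from C2 (the size of a major third) reaches E2.

E 2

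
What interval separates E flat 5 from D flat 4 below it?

Descending from Eb5 to Db4 is the same interval as ascending Db4 to Eb5.
D to E spans two letter names (D-E), plus an octave: a ninth.
The major ninth spans 14 semitones, and Db4 to Eb5 is exactly 14 semitones — so this is a major ninth.
(Equivalently, a compound major second: a major second plus an octave.)

major ninth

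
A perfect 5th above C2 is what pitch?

The fifth takes the letter from C up to G.
Moving 7 semitones up from C2 (the size of a perfect fifth) reaches G2.

G2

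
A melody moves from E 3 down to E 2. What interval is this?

perfect octave

Descending from E3 to E2 is the same interval as ascending E2 to E3.
E to E is the same letter name, plus an octave, so the interval is some kind of octave.
Counting semitones, E2→E3 is 12, which is the perfect octave.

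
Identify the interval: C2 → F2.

perfect fourth

C to F spans four letter names (C-D-E-F) — that makes it a fourth of some quality.
C2 to F2 is 5 semitones, matching the perfect fourth exactly, so the quality is perfect.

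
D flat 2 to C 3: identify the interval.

M7

D to C spans seven letter names (D-E-F-G-A-B-C): a seventh.
Counting semitones, Db2→C3 is 11, which is the major seventh.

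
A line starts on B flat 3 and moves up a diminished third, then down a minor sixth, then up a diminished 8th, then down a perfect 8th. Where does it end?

A diminished third up from Bb3 is Dbb4.
Dbb4 down a minor sixth → Fb3 (8 semitones).
Fb3 up a diminished octave → Fbb4 (11 semitones).
Fbb4 down a perfect octave → Fbb3 (12 semitones).

F double-flat 3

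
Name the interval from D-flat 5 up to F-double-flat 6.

D to F spans three letter names (D-E-F), plus an octave, so the interval is some kind of tenth.
Db5 to Fbb6 spans 14 semitones — two semitones narrower than the major tenth (16) — giving a diminished tenth.
(Equivalently, a compound diminished third: a diminished third plus an octave.)

d10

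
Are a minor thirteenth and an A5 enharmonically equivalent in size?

A minor thirteenth is 20 semitones but an augmented fifth is 8 semitones — different sizes.

No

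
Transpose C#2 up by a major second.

D#2

Two letter names up from C: D.
A major second is 2 semitones; 2 semitones up from C#2 gives D#2.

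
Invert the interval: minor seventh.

Interval numbers invert to sum to nine: 7 + 2 = 9, so a seventh inverts to a second.
Quality inverts too: minor becomes major. That makes the inversion a major second.

M2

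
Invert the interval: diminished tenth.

augmented 6th

First reduce the compound diminished tenth to its simple form, a diminished third.
The rule of nine gives the new number: 9 − 3 = 6, so a third becomes a sixth.
And diminished becomes augmented under inversion, so we get an augmented sixth.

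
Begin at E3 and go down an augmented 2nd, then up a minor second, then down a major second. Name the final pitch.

Down an augmented second from E3: Db3 (3 semitones down).
Db3 up a minor second → Ebb3 (1 semitone).
Ebb3 down a major second → Dbb3 (2 semitones).

Dbb3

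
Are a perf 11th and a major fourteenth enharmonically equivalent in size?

17 semitones (perfect eleventh) vs 23 semitones (major fourteenth): not equal.

No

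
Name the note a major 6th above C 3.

A 3

The sixth takes the letter from C up to A.
Moving 9 semitones up from C3 (the size of a major sixth) reaches A3.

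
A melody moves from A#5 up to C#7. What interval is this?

minor 10th

A to C spans three letter names (A-B-C), plus an octave, so the interval is some kind of tenth.
At 15 semitones, A#5→C#7 falls one short of a major tenth: minor.
(Equivalently, a compound minor third: a minor third plus an octave.)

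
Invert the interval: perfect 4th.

perfect 5th

Inverted interval numbers add to nine, so a fourth pairs with a fifth (4 + 5 = 9).
The quality also flips — perfect stays perfect — giving a perfect fifth.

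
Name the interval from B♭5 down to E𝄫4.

A12

Descending from Bb5 to Ebb4 is the same interval as ascending Ebb4 to Bb5.
E to B spans five letter names (E-F-G-A-B), plus an octave, so the interval is some kind of twelfth.
Ebb4 to Bb5 spans 20 semitones — one semitone wider than the perfect twelfth (19) — giving an augmented twelfth.
(Equivalently, a compound augmented fifth: an augmented fifth plus an octave.)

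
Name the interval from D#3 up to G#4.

P11

D to G spans four letter names (D-E-F-G), plus an octave — that makes it an eleventh of some quality.
D#3 to G#4 is 17 semitones, matching the perfect eleventh exactly, so the quality is perfect.
(Equivalently, a compound perfect fourth: a perfect fourth plus an octave.)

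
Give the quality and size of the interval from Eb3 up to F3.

E to F spans two letter names (E-F) — that makes it a second of some quality.
Eb3 to F3 is 2 semitones, matching the major second exactly, so the quality is major.

major 2nd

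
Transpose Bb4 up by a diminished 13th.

Gbb6

Six letters up from B (plus an octave) reaches G.
A diminished thirteenth spans 19 semitones, so from Bb4 the target pitch is Gbb6.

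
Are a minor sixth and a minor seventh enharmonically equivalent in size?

A minor sixth is 8 semitones but a minor seventh is 10 semitones — different sizes.

No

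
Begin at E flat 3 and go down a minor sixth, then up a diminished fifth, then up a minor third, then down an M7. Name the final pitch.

Down a minor sixth from Eb3: G2 (8 semitones down).
A diminished fifth up from G2 is Db3.
A minor third up from Db3 is Fb3.
A major seventh down from Fb3 is Gbb2.

G double-flat 2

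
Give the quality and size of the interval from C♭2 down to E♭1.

Descending from Cb2 to Eb1 is the same interval as ascending Eb1 to Cb2.
E to C spans six letter names (E-F-G-A-B-C) — that makes it a sixth of some quality.
Eb1 to Cb2 is 8 semitones, a half step short of the major sixth (9), so this is minor.

m6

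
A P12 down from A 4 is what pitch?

Counting five letter names plus an octave down from A lands on D.
Moving 19 semitones down from A4 (the size of a perfect twelfth) reaches D3.

D 3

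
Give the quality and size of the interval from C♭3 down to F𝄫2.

A5

Descending from Cb3 to Fbb2 is the same interval as ascending Fbb2 to Cb3.
F to C spans five letter names (F-G-A-B-C) — that makes it a fifth of some quality.
Fbb2 to Cb3 spans 8 semitones — one semitone wider than the perfect fifth (7) — giving an augmented fifth.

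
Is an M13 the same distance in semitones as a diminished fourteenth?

Yes

A major thirteenth spans 21 semitones, and a diminished fourteenth also spans 21 semitones — they're enharmonic.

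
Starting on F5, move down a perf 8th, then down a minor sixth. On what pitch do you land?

A3

Down a perfect octave from F5: F4 (12 semitones down).
A minor sixth down from F4 is A3.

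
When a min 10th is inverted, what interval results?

First reduce the compound minor tenth to its simple form, a minor third.
Interval numbers invert to sum to nine: 3 + 6 = 9, so a third inverts to a sixth.
And minor becomes major under inversion, so we get a major sixth.

major sixth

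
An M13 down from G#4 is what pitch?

Six letters down from G (plus an octave) reaches B.
Moving 21 semitones down from G#4 (the size of a major thirteenth) reaches B2.

B2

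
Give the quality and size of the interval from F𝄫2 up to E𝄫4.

major fourteenth

F to E spans seven letter names (F-G-A-B-C-D-E), plus an octave — that makes it a fourteenth of some quality.
Counting semitones, Fbb2→Ebb4 is 23, which is the major fourteenth.
(Equivalently, a compound major seventh: a major seventh plus an octave.)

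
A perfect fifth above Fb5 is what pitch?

Cb6

Five letter names up from F: C.
Moving 7 semitones up from Fb5 (the size of a perfect fifth) reaches Cb6.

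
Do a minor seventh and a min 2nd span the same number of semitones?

A minor seventh spans 10 semitones; a minor second spans 1 semitone. They differ by 9.

No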